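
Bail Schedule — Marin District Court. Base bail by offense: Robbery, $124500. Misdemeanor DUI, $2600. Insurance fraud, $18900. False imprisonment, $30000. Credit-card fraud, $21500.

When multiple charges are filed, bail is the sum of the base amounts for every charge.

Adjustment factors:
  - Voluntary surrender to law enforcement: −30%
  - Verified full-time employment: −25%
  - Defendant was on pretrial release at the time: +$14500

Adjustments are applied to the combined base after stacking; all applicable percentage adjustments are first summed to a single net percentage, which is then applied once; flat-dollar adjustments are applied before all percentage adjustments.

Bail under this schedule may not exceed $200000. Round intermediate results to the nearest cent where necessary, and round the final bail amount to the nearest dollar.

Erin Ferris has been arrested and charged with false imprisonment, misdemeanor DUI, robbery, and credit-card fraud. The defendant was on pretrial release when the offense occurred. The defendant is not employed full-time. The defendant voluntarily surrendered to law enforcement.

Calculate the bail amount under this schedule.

$135170

Base amounts from the schedule: false imprisonment $30000; misdemeanor DUI $2600; robbery $124500; credit-card fraud $21500.
Stacking rule: sum of all bases. $30000 + $2600 + $124500 + $21500 = $178600.
Defendant was on pretrial release at the time (+$14500 flat): $178600 + $14500 = $193100.
Voluntary surrender to law enforcement (−30%): $193100 × 0.7 = $135170.
$135170 is within the $200000 maximum.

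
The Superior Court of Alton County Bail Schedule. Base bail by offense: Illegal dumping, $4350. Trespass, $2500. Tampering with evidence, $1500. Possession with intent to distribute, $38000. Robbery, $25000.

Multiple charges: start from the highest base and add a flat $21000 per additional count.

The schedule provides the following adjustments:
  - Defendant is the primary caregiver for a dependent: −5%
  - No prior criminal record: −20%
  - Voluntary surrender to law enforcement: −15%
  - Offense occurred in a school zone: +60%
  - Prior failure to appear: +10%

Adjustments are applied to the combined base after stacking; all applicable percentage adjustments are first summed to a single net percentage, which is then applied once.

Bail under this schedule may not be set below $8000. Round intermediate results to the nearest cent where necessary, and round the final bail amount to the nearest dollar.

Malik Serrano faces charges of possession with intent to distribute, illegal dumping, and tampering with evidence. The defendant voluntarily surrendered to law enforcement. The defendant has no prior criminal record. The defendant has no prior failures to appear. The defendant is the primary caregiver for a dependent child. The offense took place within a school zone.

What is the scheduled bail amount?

$96000

Base amounts from the schedule: possession with intent to distribute $38000; illegal dumping $4350; tampering with evidence $1500.
Stacking rule: highest base plus $21000 per additional charge. Highest is possession with intent to distribute at $38000; 2 additional charges → +$42000. Combined base = $80000.
Net percentage adjustment: −5% −20% −15% +60% = +20%. $80000 × 1.2 = $96000.
$96000 is at or above the $8000 minimum.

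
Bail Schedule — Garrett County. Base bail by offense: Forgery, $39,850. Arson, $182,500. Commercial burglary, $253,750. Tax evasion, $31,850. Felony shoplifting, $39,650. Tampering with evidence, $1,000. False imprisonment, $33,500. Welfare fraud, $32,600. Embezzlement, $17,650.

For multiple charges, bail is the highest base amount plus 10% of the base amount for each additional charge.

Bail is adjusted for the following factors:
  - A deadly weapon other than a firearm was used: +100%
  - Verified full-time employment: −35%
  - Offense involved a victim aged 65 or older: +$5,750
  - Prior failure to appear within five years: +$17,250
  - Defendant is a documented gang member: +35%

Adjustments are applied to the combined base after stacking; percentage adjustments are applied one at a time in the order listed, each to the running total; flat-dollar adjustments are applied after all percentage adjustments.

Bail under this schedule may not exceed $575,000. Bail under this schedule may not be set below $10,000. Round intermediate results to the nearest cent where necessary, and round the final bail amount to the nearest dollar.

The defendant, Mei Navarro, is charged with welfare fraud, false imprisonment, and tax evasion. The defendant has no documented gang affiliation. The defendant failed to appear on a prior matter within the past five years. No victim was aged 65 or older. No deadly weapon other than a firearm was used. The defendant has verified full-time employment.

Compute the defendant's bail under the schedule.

$43,214

Base amounts from the schedule: welfare fraud $32,600; false imprisonment $33,500; tax evasion $31,850.
Stacking rule: highest base plus 10% of each additional charge. Highest is false imprisonment at $33,500. Additional: $32,600 × 10% = $3,260; $31,850 × 10% = $3,185. Combined base = $33,500 + $6,445 = $39,945.
Verified full-time employment (−35%): $39,945 × 0.65 = $25,964.25.
Prior failure to appear within five years (+$17,250 flat): $25,964.25 + $17,250 = $43,214.25.
$43,214.25 is within the $575,000 maximum.
$43,214.25 is at or above the $10,000 minimum.
Rounded to the nearest dollar: $43,214.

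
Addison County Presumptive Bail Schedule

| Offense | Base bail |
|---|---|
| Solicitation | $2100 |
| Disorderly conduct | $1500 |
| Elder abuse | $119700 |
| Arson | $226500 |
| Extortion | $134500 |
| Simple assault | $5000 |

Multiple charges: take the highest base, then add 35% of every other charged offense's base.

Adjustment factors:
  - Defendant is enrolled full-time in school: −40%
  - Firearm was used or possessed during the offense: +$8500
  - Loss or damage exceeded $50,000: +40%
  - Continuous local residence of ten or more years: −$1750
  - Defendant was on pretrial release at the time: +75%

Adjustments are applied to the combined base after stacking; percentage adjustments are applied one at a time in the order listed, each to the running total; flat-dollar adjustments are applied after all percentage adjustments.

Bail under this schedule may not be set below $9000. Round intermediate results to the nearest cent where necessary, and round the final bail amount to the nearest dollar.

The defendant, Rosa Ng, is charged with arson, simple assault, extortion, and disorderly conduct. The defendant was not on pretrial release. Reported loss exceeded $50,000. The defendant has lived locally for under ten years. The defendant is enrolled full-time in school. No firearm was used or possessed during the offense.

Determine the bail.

$231714

Base amounts from the schedule: arson $226500; simple assault $5000; extortion $134500; disorderly conduct $1500.
Stacking rule: highest base plus 35% of each additional charge. Highest is arson at $226500. Additional: $5000 × 35% = $1750; $134500 × 35% = $47075; $1500 × 35% = $525. Combined base = $226500 + $49350 = $275850.
Defendant is enrolled full-time in school (−40%): $275850 × 0.6 = $165510.
Loss or damage exceeded $50,000 (+40%): $165510 × 1.4 = $231714.
$231714 is at or above the $9000 minimum.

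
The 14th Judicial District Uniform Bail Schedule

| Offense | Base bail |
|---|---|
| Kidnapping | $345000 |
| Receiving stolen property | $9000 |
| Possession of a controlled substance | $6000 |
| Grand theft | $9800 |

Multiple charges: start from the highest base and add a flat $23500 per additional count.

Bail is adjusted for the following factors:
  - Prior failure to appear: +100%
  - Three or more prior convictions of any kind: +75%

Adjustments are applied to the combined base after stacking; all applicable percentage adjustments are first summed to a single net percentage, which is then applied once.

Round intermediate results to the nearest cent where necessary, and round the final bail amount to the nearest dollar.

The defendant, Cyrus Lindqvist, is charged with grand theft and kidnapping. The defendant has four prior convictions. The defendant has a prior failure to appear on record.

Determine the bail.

Base amounts from the schedule: grand theft $9800; kidnapping $345000.
Stacking rule: highest base plus $23500 per additional charge. Highest is kidnapping at $345000; 1 additional charge → +$23500. Combined base = $368500.
Net percentage adjustment: +100% +75% = +175%. $368500 × 2.75 = $1013375.

$1013375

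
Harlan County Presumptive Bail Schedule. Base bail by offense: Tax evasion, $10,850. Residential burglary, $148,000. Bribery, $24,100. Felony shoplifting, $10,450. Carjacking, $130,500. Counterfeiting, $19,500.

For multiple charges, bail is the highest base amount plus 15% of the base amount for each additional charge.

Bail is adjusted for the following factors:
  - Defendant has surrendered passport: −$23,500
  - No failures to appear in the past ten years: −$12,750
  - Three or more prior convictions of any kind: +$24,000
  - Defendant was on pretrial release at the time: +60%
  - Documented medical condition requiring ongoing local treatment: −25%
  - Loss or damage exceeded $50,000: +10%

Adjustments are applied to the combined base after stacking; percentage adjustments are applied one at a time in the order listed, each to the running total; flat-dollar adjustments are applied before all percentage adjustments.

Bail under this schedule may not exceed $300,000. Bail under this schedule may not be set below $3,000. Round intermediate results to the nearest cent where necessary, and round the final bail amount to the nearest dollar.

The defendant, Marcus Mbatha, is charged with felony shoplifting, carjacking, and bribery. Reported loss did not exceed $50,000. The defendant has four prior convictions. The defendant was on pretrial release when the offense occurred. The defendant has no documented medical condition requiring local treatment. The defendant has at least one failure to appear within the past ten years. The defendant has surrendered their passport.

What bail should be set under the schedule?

Base amounts from the schedule: felony shoplifting $10,450; carjacking $130,500; bribery $24,100.
Stacking rule: highest base plus 15% of each additional charge. Highest is carjacking at $130,500. Additional: $10,450 × 15% = $1,567.50; $24,100 × 15% = $3,615. Combined base = $130,500 + $5,182.50 = $135,682.50.
Defendant has surrendered passport (−$23,500 flat): $135,682.50 − $23,500 = $112,182.50.
Three or more prior convictions of any kind (+$24,000 flat): $112,182.50 + $24,000 = $136,182.50.
Defendant was on pretrial release at the time (+60%): $136,182.50 × 1.6 = $217,892.
$217,892 is within the $300,000 maximum.
$217,892 is at or above the $3,000 minimum.

$217,892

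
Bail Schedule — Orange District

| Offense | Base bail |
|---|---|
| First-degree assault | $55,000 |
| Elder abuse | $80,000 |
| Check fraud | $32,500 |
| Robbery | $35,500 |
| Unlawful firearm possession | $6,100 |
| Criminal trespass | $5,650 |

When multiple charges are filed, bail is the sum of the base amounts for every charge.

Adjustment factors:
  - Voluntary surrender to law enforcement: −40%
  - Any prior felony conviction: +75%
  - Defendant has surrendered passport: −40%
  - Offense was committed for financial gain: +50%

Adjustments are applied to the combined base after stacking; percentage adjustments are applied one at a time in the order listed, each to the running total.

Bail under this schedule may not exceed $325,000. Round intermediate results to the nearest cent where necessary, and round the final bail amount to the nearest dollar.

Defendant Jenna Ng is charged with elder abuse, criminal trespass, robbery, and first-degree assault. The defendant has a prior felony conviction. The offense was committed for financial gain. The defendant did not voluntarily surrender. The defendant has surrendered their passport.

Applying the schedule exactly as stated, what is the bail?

Base amounts from the schedule: elder abuse $80,000; criminal trespass $5,650; robbery $35,500; first-degree assault $55,000.
Stacking rule: sum of all bases. $80,000 + $5,650 + $35,500 + $55,000 = $176,150.
Any prior felony conviction (+75%): $176,150 × 1.75 = $308,262.50.
Defendant has surrendered passport (−40%): $308,262.50 × 0.6 = $184,957.50.
Offense was committed for financial gain (+50%): $184,957.50 × 1.5 = $277,436.25.
$277,436.25 is within the $325,000 maximum.
Rounded to the nearest dollar: $277,436.

$277,436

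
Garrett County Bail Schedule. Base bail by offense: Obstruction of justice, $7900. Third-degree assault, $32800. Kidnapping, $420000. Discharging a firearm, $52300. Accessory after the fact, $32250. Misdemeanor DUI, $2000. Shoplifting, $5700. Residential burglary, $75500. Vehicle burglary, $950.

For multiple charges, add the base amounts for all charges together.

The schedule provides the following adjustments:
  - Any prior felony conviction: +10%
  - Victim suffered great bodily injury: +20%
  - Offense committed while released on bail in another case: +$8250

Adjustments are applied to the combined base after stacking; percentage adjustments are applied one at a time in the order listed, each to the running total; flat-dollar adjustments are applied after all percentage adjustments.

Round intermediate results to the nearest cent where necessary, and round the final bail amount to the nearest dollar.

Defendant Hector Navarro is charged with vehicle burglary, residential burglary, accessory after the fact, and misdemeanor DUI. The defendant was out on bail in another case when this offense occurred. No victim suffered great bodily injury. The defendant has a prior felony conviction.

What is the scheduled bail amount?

Base amounts from the schedule: vehicle burglary $950; residential burglary $75500; accessory after the fact $32250; misdemeanor DUI $2000.
Stacking rule: sum of all bases. $950 + $75500 + $32250 + $2000 = $110700.
Any prior felony conviction (+10%): $110700 × 1.1 = $121770.
Offense committed while released on bail in another case (+$8250 flat): $121770 + $8250 = $130020.

$130020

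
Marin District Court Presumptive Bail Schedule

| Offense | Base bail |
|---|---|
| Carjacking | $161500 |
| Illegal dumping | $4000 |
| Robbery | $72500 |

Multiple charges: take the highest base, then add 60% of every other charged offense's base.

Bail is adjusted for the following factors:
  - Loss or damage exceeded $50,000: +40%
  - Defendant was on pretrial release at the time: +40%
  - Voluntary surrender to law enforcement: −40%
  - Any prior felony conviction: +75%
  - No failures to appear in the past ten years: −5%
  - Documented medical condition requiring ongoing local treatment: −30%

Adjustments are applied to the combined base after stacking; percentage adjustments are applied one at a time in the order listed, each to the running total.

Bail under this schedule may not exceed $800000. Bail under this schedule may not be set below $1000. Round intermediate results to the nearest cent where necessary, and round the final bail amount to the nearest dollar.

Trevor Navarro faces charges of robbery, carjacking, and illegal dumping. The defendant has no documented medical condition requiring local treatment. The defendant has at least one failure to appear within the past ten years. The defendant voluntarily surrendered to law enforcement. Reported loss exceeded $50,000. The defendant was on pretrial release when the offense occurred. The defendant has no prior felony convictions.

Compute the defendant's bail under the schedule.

Base amounts from the schedule: robbery $72500; carjacking $161500; illegal dumping $4000.
Stacking rule: highest base plus 60% of each additional charge. Highest is carjacking at $161500. Additional: $72500 × 60% = $43500; $4000 × 60% = $2400. Combined base = $161500 + $45900 = $207400.
Loss or damage exceeded $50,000 (+40%): $207400 × 1.4 = $290360.
Defendant was on pretrial release at the time (+40%): $290360 × 1.4 = $406504.
Voluntary surrender to law enforcement (−40%): $406504 × 0.6 = $243902.40.
$243902.40 is within the $800000 maximum.
$243902.40 is at or above the $1000 minimum.
Rounded to the nearest dollar: $243902.

$243902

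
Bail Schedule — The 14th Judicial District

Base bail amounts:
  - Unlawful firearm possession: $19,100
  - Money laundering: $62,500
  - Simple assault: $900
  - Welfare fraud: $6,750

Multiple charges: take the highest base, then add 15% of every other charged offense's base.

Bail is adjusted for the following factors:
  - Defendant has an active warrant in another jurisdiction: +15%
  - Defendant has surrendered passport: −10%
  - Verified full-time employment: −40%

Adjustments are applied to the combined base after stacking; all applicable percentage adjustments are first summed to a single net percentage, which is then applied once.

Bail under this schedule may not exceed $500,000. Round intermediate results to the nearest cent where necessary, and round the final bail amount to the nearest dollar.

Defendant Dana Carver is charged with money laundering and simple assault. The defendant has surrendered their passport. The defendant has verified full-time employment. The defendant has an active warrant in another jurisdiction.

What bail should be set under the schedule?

$40,713

Base amounts from the schedule: money laundering $62,500; simple assault $900.
Stacking rule: highest base plus 15% of each additional charge. Highest is money laundering at $62,500. Additional: $900 × 15% = $135. Combined base = $62,500 + $135 = $62,635.
Net percentage adjustment: +15% −10% −40% = −35%. $62,635 × 0.65 = $40,712.75.
$40,712.75 is within the $500,000 maximum.
Rounded to the nearest dollar: $40,713.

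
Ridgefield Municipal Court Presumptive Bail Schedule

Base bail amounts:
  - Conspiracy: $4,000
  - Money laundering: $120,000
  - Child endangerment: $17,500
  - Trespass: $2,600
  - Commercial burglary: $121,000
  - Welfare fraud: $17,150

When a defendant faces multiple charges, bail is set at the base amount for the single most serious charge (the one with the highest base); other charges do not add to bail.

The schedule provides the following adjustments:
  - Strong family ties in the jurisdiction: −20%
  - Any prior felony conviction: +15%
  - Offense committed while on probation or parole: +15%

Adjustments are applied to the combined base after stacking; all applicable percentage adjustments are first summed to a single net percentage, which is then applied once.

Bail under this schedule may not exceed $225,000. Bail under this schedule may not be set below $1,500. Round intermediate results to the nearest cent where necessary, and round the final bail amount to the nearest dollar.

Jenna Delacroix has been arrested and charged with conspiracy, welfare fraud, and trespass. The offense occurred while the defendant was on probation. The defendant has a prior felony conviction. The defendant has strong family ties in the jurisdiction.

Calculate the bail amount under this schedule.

$18,865

Base amounts from the schedule: conspiracy $4,000; welfare fraud $17,150; trespass $2,600.
Stacking rule: use the highest base only. Highest is welfare fraud at $17,150. Combined base = $17,150.
Net percentage adjustment: −20% +15% +15% = +10%. $17,150 × 1.1 = $18,865.
$18,865 is within the $225,000 maximum.
$18,865 is at or above the $1,500 minimum.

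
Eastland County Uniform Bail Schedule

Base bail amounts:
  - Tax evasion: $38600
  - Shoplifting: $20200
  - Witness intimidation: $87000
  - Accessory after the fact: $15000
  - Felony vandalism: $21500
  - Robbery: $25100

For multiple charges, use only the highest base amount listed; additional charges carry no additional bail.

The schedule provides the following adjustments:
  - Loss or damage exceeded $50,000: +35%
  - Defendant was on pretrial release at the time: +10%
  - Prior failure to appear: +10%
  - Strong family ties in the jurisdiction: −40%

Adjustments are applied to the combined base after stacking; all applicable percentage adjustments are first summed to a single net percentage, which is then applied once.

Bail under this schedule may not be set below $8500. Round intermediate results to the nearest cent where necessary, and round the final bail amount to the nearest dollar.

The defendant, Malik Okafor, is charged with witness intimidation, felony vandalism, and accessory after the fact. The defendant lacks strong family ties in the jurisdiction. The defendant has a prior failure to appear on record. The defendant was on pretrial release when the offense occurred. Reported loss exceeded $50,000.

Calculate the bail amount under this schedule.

Base amounts from the schedule: witness intimidation $87000; felony vandalism $21500; accessory after the fact $15000.
Stacking rule: use the highest base only. Highest is witness intimidation at $87000. Combined base = $87000.
Net percentage adjustment: +35% +10% +10% = +55%. $87000 × 1.55 = $134850.
$134850 is at or above the $8500 minimum.

$134850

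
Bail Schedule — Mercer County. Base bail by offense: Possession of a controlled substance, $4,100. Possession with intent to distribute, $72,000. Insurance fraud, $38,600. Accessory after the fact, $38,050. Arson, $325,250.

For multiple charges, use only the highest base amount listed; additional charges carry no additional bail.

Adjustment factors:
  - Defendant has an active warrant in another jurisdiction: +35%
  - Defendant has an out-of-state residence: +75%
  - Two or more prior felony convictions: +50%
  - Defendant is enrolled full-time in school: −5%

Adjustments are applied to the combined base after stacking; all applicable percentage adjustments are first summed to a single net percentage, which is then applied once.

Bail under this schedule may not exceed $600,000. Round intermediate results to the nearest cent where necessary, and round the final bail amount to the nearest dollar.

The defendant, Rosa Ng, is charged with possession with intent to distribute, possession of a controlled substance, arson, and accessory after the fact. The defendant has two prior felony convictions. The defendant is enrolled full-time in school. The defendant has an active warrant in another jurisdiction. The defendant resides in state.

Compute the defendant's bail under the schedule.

$585,450

Base amounts from the schedule: possession with intent to distribute $72,000; possession of a controlled substance $4,100; arson $325,250; accessory after the fact $38,050.
Stacking rule: use the highest base only. Highest is arson at $325,250. Combined base = $325,250.
Net percentage adjustment: +35% +50% −5% = +80%. $325,250 × 1.8 = $585,450.
$585,450 is within the $600,000 maximum.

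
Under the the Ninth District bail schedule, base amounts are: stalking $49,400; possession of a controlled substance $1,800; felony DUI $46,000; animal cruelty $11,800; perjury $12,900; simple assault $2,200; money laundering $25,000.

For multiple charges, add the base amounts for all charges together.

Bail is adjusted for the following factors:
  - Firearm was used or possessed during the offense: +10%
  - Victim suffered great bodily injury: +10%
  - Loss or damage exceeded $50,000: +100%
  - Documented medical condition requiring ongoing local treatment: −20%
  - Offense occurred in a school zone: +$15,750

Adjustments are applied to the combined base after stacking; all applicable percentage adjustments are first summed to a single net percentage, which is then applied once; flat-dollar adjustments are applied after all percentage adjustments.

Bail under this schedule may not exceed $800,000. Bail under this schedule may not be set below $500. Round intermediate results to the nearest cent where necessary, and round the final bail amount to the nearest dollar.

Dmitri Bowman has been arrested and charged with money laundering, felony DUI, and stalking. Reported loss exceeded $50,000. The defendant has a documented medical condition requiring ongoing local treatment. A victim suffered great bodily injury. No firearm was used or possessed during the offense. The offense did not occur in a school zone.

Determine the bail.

$228,760

Base amounts from the schedule: money laundering $25,000; felony DUI $46,000; stalking $49,400.
Stacking rule: sum of all bases. $25,000 + $46,000 + $49,400 = $120,400.
Net percentage adjustment: +10% +100% −20% = +90%. $120,400 × 1.9 = $228,760.
$228,760 is within the $800,000 maximum.
$228,760 is at or above the $500 minimum.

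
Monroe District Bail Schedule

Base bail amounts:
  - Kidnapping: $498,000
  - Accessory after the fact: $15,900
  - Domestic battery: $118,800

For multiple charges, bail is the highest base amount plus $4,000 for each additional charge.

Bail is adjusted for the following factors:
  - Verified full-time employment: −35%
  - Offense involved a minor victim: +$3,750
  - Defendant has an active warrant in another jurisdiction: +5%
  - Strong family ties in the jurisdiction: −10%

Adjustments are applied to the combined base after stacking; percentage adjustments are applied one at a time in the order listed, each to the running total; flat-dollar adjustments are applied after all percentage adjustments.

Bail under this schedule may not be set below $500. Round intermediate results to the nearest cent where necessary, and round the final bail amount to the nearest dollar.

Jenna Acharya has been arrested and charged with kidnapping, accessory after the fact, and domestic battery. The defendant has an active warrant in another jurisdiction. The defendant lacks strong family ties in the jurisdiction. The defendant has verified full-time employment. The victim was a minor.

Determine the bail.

$349,095

Base amounts from the schedule: kidnapping $498,000; accessory after the fact $15,900; domestic battery $118,800.
Stacking rule: highest base plus $4,000 per additional charge. Highest is kidnapping at $498,000; 2 additional charges → +$8,000. Combined base = $506,000.
Verified full-time employment (−35%): $506,000 × 0.65 = $328,900.
Defendant has an active warrant in another jurisdiction (+5%): $328,900 × 1.05 = $345,345.
Offense involved a minor victim (+$3,750 flat): $345,345 + $3,750 = $349,095.
$349,095 is at or above the $500 minimum.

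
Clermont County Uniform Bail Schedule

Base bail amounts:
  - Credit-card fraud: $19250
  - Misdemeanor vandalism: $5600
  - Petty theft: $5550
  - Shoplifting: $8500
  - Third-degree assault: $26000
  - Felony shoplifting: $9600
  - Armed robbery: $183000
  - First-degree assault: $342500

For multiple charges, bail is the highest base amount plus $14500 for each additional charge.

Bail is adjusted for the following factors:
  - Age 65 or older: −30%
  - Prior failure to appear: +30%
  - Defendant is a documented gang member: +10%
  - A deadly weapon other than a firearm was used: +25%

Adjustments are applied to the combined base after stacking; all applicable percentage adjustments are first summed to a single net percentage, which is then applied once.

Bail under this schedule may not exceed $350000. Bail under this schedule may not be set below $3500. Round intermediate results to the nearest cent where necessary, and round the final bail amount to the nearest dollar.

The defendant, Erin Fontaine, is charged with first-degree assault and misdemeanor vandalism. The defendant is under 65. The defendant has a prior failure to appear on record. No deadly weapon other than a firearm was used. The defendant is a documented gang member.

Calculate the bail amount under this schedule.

$350000

Base amounts from the schedule: first-degree assault $342500; misdemeanor vandalism $5600.
Stacking rule: highest base plus $14500 per additional charge. Highest is first-degree assault at $342500; 1 additional charge → +$14500. Combined base = $357000.
Net percentage adjustment: +30% +10% = +40%. $357000 × 1.4 = $499800.
Result $499800 exceeds the maximum of $350000; bail is capped at $350000.
$350000 is at or above the $3500 minimum.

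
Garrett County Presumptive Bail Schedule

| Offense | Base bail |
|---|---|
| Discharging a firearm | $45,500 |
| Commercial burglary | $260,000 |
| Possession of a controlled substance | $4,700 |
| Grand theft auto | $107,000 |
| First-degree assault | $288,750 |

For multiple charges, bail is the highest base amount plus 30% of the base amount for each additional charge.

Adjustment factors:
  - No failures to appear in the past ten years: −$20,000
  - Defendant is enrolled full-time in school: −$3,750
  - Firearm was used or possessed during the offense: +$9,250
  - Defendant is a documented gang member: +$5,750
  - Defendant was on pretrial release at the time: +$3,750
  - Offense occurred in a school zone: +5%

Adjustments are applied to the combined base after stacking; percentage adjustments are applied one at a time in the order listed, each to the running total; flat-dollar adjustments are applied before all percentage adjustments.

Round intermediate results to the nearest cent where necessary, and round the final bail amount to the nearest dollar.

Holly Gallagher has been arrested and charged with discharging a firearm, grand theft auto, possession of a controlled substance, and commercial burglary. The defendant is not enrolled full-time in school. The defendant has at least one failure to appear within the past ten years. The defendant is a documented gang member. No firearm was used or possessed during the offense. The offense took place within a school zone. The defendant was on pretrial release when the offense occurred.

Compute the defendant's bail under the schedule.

$332,493

Base amounts from the schedule: discharging a firearm $45,500; grand theft auto $107,000; possession of a controlled substance $4,700; commercial burglary $260,000.
Stacking rule: highest base plus 30% of each additional charge. Highest is commercial burglary at $260,000. Additional: $45,500 × 30% = $13,650; $107,000 × 30% = $32,100; $4,700 × 30% = $1,410. Combined base = $260,000 + $47,160 = $307,160.
Defendant is a documented gang member (+$5,750 flat): $307,160 + $5,750 = $312,910.
Defendant was on pretrial release at the time (+$3,750 flat): $312,910 + $3,750 = $316,660.
Offense occurred in a school zone (+5%): $316,660 × 1.05 = $332,493.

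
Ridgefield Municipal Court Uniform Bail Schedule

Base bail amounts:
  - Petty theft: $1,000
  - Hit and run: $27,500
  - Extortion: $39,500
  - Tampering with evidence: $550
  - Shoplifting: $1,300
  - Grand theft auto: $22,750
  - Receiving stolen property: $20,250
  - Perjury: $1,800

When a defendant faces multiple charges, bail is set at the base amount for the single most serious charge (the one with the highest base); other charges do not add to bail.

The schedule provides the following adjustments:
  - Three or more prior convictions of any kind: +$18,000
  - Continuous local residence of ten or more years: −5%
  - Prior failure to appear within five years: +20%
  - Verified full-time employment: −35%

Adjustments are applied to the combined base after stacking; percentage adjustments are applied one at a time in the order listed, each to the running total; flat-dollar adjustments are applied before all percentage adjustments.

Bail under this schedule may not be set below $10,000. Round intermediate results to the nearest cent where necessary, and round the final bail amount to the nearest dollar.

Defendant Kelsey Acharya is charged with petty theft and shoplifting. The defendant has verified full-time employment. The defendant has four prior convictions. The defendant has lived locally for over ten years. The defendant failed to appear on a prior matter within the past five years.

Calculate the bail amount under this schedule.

Base amounts from the schedule: petty theft $1,000; shoplifting $1,300.
Stacking rule: use the highest base only. Highest is shoplifting at $1,300. Combined base = $1,300.
Three or more prior convictions of any kind (+$18,000 flat): $1,300 + $18,000 = $19,300.
Continuous local residence of ten or more years (−5%): $19,300 × 0.95 = $18,335.
Prior failure to appear within five years (+20%): $18,335 × 1.2 = $22,002.
Verified full-time employment (−35%): $22,002 × 0.65 = $14,301.30.
$14,301.30 is at or above the $10,000 minimum.
Rounded to the nearest dollar: $14,301.

$14,301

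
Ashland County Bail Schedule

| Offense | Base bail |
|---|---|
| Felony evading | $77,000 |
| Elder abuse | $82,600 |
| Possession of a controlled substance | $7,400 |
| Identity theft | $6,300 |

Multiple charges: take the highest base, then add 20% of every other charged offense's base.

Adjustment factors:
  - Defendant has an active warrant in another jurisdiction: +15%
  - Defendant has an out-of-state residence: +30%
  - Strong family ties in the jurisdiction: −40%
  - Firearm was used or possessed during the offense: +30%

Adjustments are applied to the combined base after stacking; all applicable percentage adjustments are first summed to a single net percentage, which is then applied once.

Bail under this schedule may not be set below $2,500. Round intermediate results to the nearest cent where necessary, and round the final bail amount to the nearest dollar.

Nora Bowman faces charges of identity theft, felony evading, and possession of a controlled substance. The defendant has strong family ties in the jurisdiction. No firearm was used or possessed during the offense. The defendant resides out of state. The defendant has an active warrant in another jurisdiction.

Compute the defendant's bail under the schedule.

Base amounts from the schedule: identity theft $6,300; felony evading $77,000; possession of a controlled substance $7,400.
Stacking rule: highest base plus 20% of each additional charge. Highest is felony evading at $77,000. Additional: $6,300 × 20% = $1,260; $7,400 × 20% = $1,480. Combined base = $77,000 + $2,740 = $79,740.
Net percentage adjustment: +15% +30% −40% = +5%. $79,740 × 1.05 = $83,727.
$83,727 is at or above the $2,500 minimum.

$83,727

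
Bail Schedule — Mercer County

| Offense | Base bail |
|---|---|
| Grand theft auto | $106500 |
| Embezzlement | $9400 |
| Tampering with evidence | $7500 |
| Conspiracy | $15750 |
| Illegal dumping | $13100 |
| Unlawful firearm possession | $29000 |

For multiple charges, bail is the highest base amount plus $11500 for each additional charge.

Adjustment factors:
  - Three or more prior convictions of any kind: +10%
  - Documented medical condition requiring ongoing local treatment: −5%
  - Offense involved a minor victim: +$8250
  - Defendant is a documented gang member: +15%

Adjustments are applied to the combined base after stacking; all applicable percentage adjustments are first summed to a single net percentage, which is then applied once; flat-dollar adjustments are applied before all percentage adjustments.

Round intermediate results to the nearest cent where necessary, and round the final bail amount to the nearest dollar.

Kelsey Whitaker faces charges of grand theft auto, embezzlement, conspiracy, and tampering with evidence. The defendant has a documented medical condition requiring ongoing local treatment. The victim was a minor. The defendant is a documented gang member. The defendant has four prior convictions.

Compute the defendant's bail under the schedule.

Base amounts from the schedule: grand theft auto $106500; embezzlement $9400; conspiracy $15750; tampering with evidence $7500.
Stacking rule: highest base plus $11500 per additional charge. Highest is grand theft auto at $106500; 3 additional charges → +$34500. Combined base = $141000.
Offense involved a minor victim (+$8250 flat): $141000 + $8250 = $149250.
Net percentage adjustment: +10% −5% +15% = +20%. $149250 × 1.2 = $179100.

$179100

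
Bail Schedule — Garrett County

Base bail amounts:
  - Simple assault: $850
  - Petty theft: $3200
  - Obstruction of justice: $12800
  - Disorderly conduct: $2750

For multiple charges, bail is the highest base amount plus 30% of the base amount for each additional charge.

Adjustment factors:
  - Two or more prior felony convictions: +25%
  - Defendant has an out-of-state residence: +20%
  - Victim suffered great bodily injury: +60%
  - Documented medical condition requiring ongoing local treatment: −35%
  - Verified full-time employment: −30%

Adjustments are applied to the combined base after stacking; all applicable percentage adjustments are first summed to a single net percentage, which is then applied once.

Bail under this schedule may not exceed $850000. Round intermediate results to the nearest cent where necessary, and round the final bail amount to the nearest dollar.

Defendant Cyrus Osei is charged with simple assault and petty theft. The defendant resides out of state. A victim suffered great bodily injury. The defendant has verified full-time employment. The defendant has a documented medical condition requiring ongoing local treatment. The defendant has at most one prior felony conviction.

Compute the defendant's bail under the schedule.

Base amounts from the schedule: simple assault $850; petty theft $3200.
Stacking rule: highest base plus 30% of each additional charge. Highest is petty theft at $3200. Additional: $850 × 30% = $255. Combined base = $3200 + $255 = $3455.
Net percentage adjustment: +20% +60% −35% −30% = +15%. $3455 × 1.15 = $3973.25.
$3973.25 is within the $850000 maximum.
Rounded to the nearest dollar: $3973.

$3973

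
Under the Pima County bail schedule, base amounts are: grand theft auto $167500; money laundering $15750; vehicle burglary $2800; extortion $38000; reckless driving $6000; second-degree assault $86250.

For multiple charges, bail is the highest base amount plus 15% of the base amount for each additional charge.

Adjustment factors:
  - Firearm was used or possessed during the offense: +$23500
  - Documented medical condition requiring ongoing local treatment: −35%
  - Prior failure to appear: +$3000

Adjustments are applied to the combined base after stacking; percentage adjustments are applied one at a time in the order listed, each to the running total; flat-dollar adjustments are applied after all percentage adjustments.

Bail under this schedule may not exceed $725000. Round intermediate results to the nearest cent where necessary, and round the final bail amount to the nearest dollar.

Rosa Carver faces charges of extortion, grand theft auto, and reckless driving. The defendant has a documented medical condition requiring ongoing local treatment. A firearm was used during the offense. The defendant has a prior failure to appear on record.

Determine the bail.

$139665

Base amounts from the schedule: extortion $38000; grand theft auto $167500; reckless driving $6000.
Stacking rule: highest base plus 15% of each additional charge. Highest is grand theft auto at $167500. Additional: $38000 × 15% = $5700; $6000 × 15% = $900. Combined base = $167500 + $6600 = $174100.
Documented medical condition requiring ongoing local treatment (−35%): $174100 × 0.65 = $113165.
Firearm was used or possessed during the offense (+$23500 flat): $113165 + $23500 = $136665.
Prior failure to appear (+$3000 flat): $136665 + $3000 = $139665.
$139665 is within the $725000 maximum.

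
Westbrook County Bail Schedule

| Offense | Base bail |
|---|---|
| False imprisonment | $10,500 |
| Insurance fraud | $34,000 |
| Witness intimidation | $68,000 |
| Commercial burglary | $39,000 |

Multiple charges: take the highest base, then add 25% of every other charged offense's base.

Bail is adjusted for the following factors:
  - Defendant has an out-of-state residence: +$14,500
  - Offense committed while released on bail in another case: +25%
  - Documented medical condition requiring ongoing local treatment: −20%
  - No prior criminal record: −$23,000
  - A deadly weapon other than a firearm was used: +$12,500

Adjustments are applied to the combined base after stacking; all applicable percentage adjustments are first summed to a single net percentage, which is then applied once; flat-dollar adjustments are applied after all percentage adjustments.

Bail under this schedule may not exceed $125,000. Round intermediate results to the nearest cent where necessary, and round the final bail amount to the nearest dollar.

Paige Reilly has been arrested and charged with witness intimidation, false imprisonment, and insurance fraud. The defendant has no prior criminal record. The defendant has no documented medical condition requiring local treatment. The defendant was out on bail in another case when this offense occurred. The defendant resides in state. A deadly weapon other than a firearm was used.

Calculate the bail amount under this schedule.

Base amounts from the schedule: witness intimidation $68,000; false imprisonment $10,500; insurance fraud $34,000.
Stacking rule: highest base plus 25% of each additional charge. Highest is witness intimidation at $68,000. Additional: $10,500 × 25% = $2,625; $34,000 × 25% = $8,500. Combined base = $68,000 + $11,125 = $79,125.
Offense committed while released on bail in another case (+25%): $79,125 × 1.25 = $98,906.25.
No prior criminal record (−$23,000 flat): $98,906.25 − $23,000 = $75,906.25.
A deadly weapon other than a firearm was used (+$12,500 flat): $75,906.25 + $12,500 = $88,406.25.
$88,406.25 is within the $125,000 maximum.
Rounded to the nearest dollar: $88,406.

$88,406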